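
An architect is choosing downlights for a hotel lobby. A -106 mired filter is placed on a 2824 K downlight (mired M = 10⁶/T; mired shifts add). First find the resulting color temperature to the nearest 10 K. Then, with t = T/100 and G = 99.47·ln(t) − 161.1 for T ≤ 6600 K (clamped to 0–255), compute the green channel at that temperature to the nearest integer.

207

M_in = 10⁶/2824 = 354.11; M_out = 354.11 + (-106) = 248.11.
T_out = 10⁶/248.11 = 4030.5 K → 4030 K; t = 40.3.
G = 99.47·ln 40.3 − 161.1 = 99.47·3.6964 − 161.1 = 206.576.
Rounded: 207.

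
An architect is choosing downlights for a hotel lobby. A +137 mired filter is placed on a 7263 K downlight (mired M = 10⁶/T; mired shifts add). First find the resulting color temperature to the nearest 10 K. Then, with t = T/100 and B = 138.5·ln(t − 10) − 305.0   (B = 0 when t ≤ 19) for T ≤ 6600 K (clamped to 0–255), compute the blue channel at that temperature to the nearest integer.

148

M_in = 10⁶/7263 = 137.68; M_out = 137.68 + (+137) = 274.68.
T_out = 10⁶/274.68 = 3640.5 K → 3640 K; t = 36.4.
B = 138.5·ln(36.4 − 10) − 305.0 = 138.5·ln 26.4 − 305.0 = 138.5·3.2734 − 305.0 = 148.361.
Rounded: 148.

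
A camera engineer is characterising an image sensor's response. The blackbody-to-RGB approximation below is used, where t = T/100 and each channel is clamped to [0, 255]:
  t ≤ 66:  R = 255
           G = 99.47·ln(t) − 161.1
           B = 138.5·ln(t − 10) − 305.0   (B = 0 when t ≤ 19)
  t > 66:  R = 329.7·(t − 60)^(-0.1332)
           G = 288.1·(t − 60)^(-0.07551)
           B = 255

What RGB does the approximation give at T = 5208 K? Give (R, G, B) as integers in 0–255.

(255, 232, 213)

t = 5208/100 = 52.08; the t ≤ 66 branch applies.
R = 255 by definition for t ≤ 66.
G = 99.47·ln 52.08 − 161.1 = 99.47·3.9528 − 161.1 = 232.083.
B = 138.5·ln(52.08 − 10) − 305.0 = 138.5·ln 42.08 − 305.0 = 138.5·3.7396 − 305.0 = 212.931.
Rounded: (255, 232, 213).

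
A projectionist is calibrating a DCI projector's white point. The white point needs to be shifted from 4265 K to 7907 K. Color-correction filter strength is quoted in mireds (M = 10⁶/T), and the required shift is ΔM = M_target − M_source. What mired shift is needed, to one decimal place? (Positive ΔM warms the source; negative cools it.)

M_source = 10⁶/4265 = 234.467; M_target = 10⁶/7907 = 126.470.
ΔM = 126.470 − 234.467 = -107.996 → -108.0 mireds, a cooling shift.

-108.0 mireds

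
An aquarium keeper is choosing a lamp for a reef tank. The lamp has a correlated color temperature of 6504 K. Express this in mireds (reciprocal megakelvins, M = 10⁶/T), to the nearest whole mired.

M = 10⁶ / 6504 = 153.752 → 154 mireds.

154 mireds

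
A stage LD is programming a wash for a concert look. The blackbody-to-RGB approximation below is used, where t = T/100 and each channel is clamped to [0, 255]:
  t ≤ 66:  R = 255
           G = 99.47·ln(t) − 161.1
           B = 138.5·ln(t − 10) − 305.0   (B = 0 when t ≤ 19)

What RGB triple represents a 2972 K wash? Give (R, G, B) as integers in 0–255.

t = 2972/100 = 29.72; the t ≤ 66 branch applies.
R = 255 by definition for t ≤ 66.
G = 99.47·ln 29.72 − 161.1 = 99.47·3.3918 − 161.1 = 176.284.
B = 138.5·ln(29.72 − 10) − 305.0 = 138.5·ln 19.72 − 305.0 = 138.5·2.9816 − 305.0 = 107.956.
Rounded: (255, 176, 108).

(255, 176, 108)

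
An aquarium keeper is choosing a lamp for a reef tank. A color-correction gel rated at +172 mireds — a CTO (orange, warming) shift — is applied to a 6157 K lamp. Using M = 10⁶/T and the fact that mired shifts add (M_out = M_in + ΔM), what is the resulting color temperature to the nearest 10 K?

2990 K

M_in = 10⁶/6157 = 162.42 mireds.
M_out = 162.42 + (+172) = 334.42 mireds.
T_out = 10⁶/334.42 = 2990.3 K → 2990 K.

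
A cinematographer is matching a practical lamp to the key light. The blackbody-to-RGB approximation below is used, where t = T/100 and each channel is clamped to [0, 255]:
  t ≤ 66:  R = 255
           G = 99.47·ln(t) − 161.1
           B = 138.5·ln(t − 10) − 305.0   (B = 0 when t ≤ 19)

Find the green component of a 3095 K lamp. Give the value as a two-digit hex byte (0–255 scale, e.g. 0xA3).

t = 3095/100 = 30.95; the t ≤ 66 branch applies.
G = 99.47·ln 30.95 − 161.1 = 99.47·3.4324 − 161.1 = 180.318.
Rounded: 180; in hex, 0xB4.

0xB4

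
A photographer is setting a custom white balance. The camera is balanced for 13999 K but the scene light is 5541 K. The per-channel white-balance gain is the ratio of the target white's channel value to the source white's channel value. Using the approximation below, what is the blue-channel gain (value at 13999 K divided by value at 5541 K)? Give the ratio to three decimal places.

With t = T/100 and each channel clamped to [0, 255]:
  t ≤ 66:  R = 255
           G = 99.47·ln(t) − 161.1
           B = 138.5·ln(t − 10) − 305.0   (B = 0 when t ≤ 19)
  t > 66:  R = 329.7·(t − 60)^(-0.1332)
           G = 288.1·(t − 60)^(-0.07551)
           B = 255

At 5541 K (t = 55.41):
  B = 138.5·ln(55.41 − 10) − 305.0 = 138.5·ln 45.41 − 305.0 = 138.5·3.8157 − 305.0 = 223.479.
At 13999 K (t = 139.99):
  B = 255 by definition for t > 66.
Gain = 255.000 / 223.479 = 1.1410 → 1.141.

1.141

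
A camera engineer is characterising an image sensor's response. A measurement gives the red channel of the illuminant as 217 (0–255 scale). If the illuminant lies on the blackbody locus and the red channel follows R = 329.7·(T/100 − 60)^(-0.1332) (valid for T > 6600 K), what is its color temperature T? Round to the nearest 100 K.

8300 K

(t − 60)^(-0.1332) = 217/329.7 = 0.65817.
t − 60 = 0.65817^(1/-0.1332) = 0.65817^(-7.508) = 23.110, so t = 83.110.
T = 100·t = 8311 K → 8300 K to the nearest 100 K.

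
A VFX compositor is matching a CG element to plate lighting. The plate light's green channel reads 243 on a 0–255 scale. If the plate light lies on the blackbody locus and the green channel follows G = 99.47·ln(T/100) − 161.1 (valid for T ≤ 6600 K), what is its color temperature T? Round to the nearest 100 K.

5800 K

ln t = (243 + 161.1) / 99.47 = 4.0625.
t = e^4.0625 = 58.121.
T = 100·t = 5812 K → 5800 K to the nearest 100 K.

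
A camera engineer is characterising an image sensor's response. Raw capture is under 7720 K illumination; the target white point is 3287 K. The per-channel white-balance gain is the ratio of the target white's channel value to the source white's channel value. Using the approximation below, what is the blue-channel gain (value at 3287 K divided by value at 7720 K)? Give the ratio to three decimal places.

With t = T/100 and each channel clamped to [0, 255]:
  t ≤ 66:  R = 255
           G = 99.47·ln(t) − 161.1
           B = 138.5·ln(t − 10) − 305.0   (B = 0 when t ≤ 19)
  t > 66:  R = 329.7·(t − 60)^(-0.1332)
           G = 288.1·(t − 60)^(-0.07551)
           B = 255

At 7720 K (t = 77.2):
  B = 255 by definition for t > 66.
At 3287 K (t = 32.87):
  B = 138.5·ln(32.87 − 10) − 305.0 = 138.5·ln 22.87 − 305.0 = 138.5·3.1298 − 305.0 = 128.481.
Gain = 128.481 / 255.000 = 0.5038 → 0.504.

0.504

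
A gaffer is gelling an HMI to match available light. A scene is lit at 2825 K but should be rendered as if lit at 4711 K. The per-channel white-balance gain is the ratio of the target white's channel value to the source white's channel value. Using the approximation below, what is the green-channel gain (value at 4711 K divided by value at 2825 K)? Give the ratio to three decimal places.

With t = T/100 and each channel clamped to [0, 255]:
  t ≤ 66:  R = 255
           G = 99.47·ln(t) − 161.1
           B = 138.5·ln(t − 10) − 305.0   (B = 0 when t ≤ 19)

1.297

At 2825 K (t = 28.25):
  G = 99.47·ln 28.25 − 161.1 = 99.47·3.3411 − 161.1 = 171.239.
At 4711 K (t = 47.11):
  G = 99.47·ln 47.11 − 161.1 = 99.47·3.8525 − 161.1 = 222.107.
Gain = 222.107 / 171.239 = 1.2971 → 1.297.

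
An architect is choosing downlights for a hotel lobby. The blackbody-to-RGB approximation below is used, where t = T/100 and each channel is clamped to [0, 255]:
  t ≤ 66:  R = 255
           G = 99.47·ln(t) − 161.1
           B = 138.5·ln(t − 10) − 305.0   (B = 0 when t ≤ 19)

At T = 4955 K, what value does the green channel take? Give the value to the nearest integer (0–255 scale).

227

t = 4955/100 = 49.55; the t ≤ 66 branch applies.
G = 99.47·ln 49.55 − 161.1 = 99.47·3.9030 − 161.1 = 227.130.
Rounded: 227.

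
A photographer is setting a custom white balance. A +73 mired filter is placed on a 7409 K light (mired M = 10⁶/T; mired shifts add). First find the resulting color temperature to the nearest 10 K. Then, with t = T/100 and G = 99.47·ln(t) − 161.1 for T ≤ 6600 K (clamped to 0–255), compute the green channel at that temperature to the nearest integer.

224

M_in = 10⁶/7409 = 134.97; M_out = 134.97 + (+73) = 207.97.
T_out = 10⁶/207.97 = 4808.4 K → 4810 K; t = 48.1.
G = 99.47·ln 48.1 − 161.1 = 99.47·3.8733 − 161.1 = 224.175.
Rounded: 224.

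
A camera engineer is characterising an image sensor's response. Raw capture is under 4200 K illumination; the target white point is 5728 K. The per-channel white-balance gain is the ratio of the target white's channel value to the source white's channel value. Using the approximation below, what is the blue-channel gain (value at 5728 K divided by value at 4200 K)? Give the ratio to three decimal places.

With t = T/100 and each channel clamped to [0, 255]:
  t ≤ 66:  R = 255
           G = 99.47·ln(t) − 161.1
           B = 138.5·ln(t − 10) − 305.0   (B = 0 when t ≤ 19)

At 4200 K (t = 42):
  B = 138.5·ln(42 − 10) − 305.0 = 138.5·ln 32 − 305.0 = 138.5·3.4657 − 305.0 = 175.004.
At 5728 K (t = 57.28):
  B = 138.5·ln(57.28 − 10) − 305.0 = 138.5·ln 47.28 − 305.0 = 138.5·3.8561 − 305.0 = 229.068.
Gain = 229.068 / 175.004 = 1.3089 → 1.309.

1.309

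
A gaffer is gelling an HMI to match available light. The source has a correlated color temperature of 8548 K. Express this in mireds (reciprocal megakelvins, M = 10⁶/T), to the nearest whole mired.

117 mireds

M = 10⁶ / 8548 = 116.986 → 117 mireds.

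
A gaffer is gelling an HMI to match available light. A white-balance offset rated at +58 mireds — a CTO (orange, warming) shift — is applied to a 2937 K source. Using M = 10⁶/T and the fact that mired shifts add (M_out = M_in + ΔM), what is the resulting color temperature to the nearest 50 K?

M_in = 10⁶/2937 = 340.48 mireds.
M_out = 340.48 + (+58) = 398.48 mireds.
T_out = 10⁶/398.48 = 2509.5 K → 2500 K.

2500 K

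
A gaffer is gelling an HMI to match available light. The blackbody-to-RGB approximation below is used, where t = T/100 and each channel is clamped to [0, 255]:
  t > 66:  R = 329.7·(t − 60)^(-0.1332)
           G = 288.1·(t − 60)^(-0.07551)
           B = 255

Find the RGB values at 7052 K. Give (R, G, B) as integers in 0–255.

t = 7052/100 = 70.52; the t > 66 branch applies.
R = 329.7·(70.52 − 60)^(-0.1332) = 329.7·10.52^(-0.1332) = 329.7·0.73092 = 240.983.
G = 288.1·(70.52 − 60)^(-0.07551) = 288.1·10.52^(-0.07551) = 288.1·0.83720 = 241.196.
B = 255 by definition for t > 66.
Rounded: (241, 241, 255).

(241, 241, 255)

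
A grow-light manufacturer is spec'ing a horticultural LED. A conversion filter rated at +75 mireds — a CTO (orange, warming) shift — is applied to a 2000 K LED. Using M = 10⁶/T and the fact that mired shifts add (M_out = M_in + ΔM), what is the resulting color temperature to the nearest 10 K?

1740 K

M_in = 10⁶/2000 = 500.00 mireds.
M_out = 500.00 + (+75) = 575.00 mireds.
T_out = 10⁶/575.00 = 1739.1 K → 1740 K.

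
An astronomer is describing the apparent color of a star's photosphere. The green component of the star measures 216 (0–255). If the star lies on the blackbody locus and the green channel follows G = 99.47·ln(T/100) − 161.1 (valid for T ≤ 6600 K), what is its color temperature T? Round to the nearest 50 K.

ln t = (216 + 161.1) / 99.47 = 3.7911.
t = e^3.7911 = 44.305.
T = 100·t = 4430 K → 4450 K to the nearest 50 K.

4450 K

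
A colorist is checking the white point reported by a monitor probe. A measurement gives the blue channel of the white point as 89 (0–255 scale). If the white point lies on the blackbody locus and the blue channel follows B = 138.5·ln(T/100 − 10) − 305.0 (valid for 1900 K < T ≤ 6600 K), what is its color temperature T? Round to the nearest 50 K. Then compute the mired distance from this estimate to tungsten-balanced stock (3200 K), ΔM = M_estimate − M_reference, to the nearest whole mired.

ln(t − 10) = (89 + 305.0) / 138.5 = 2.8448.
t − 10 = e^2.8448 = 17.198, so t = 27.198.
T = 100·t = 2720 K → 2700 K to the nearest 50 K.
M_estimate = 10⁶/2700 = 370.37; M_reference = 10⁶/3200 = 312.50.
ΔM = 370.37 − 312.50 = 57.87 → +58 mireds.

+58 mireds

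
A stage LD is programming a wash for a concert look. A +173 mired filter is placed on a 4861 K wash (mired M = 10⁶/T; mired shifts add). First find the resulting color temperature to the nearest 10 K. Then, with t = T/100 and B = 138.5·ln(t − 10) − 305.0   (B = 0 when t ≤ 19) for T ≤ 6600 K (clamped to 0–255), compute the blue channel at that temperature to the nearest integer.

82

M_in = 10⁶/4861 = 205.72; M_out = 205.72 + (+173) = 378.72.
T_out = 10⁶/378.72 = 2640.5 K → 2640 K; t = 26.4.
B = 138.5·ln(26.4 − 10) − 305.0 = 138.5·ln 16.4 − 305.0 = 138.5·2.7973 − 305.0 = 82.423.
Rounded: 82.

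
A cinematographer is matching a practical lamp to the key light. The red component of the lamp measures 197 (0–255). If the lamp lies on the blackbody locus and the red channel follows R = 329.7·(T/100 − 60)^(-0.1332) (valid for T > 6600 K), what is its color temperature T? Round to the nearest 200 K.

10800 K

(t − 60)^(-0.1332) = 197/329.7 = 0.59751.
t − 60 = 0.59751^(1/-0.1332) = 0.59751^(-7.508) = 47.761, so t = 107.761.
T = 100·t = 10776 K → 10800 K to the nearest 200 K.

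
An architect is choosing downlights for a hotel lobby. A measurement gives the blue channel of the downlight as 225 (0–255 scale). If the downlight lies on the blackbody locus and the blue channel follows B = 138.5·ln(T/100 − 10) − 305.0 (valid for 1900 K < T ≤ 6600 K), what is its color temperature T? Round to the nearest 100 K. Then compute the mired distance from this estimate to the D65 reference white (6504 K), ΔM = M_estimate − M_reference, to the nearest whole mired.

+25 mireds

ln(t − 10) = (225 + 305.0) / 138.5 = 3.8267.
t − 10 = e^3.8267 = 45.911, so t = 55.911.
T = 100·t = 5591 K → 5600 K to the nearest 100 K.
M_estimate = 10⁶/5600 = 178.57; M_reference = 10⁶/6504 = 153.75.
ΔM = 178.57 − 153.75 = 24.82 → +25 mireds.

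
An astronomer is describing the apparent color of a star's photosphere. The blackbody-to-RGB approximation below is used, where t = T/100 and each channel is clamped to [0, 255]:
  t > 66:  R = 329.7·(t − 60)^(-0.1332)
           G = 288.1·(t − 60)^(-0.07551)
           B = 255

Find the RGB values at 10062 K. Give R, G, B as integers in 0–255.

R=201, G=218, B=255

t = 10062/100 = 100.62; the t > 66 branch applies.
R = 329.7·(100.62 − 60)^(-0.1332) = 329.7·40.62^(-0.1332) = 329.7·0.61054 = 201.296.
G = 288.1·(100.62 − 60)^(-0.07551) = 288.1·40.62^(-0.07551) = 288.1·0.75600 = 217.805.
B = 255 by definition for t > 66.
Rounded: (201, 218, 255).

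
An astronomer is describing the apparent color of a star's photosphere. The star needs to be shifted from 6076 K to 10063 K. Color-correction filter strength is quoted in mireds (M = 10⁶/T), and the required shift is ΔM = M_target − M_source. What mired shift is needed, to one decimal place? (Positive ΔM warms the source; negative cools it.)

-65.2 mireds

M_source = 10⁶/6076 = 164.582; M_target = 10⁶/10063 = 99.374.
ΔM = 99.374 − 164.582 = -65.208 → -65.2 mireds, a cooling shift.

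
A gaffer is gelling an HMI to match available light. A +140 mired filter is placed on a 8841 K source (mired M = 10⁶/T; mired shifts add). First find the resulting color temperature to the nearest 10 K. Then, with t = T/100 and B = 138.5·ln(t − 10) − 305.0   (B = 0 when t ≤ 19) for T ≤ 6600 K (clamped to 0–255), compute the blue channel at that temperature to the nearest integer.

M_in = 10⁶/8841 = 113.11; M_out = 113.11 + (+140) = 253.11.
T_out = 10⁶/253.11 = 3950.9 K → 3950 K; t = 39.5.
B = 138.5·ln(39.5 − 10) − 305.0 = 138.5·ln 29.5 − 305.0 = 138.5·3.3844 − 305.0 = 163.738.
Rounded: 164.

164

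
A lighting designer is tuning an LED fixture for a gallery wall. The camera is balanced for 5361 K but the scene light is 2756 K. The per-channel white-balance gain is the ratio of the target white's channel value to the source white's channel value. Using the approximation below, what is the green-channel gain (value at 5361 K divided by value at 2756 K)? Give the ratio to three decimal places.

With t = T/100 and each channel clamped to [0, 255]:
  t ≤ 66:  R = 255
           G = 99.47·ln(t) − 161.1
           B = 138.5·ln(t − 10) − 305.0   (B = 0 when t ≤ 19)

At 2756 K (t = 27.56):
  G = 99.47·ln 27.56 − 161.1 = 99.47·3.3164 − 161.1 = 168.779.
At 5361 K (t = 53.61):
  G = 99.47·ln 53.61 − 161.1 = 99.47·3.9817 − 161.1 = 234.963.
Gain = 234.963 / 168.779 = 1.3921 → 1.392.

1.392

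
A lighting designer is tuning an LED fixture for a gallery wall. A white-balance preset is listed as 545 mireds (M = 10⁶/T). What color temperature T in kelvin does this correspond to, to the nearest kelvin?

1835 K

T = 10⁶ / 545 = 1834.86 K → 1835 K.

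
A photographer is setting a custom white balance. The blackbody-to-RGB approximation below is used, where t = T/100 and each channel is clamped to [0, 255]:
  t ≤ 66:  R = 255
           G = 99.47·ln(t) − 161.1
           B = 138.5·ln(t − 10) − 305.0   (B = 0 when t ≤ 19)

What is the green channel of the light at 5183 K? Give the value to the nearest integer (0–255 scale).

t = 5183/100 = 51.83; the t ≤ 66 branch applies.
G = 99.47·ln 51.83 − 161.1 = 99.47·3.9480 − 161.1 = 231.604.
Rounded: 232.

232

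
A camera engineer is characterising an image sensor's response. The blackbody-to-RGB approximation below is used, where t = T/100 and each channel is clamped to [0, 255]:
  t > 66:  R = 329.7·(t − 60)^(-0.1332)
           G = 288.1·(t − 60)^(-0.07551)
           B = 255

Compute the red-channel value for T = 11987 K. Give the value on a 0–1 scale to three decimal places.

0.750

t = 11987/100 = 119.87; the t > 66 branch applies.
R = 329.7·(119.87 − 60)^(-0.1332) = 329.7·59.87^(-0.1332) = 329.7·0.57980 = 191.159.
On a 0–1 scale: 191.159/255 = 0.7496 → 0.750.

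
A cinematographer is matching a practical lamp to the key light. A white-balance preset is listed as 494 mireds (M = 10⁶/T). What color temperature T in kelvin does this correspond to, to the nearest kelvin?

T = 10⁶ / 494 = 2024.29 K → 2024 K.

2024 K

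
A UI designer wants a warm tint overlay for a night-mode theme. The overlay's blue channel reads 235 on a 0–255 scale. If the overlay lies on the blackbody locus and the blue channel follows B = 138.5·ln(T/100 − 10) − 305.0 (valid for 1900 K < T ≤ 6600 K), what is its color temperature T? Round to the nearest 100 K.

5900 K

ln(t − 10) = (235 + 305.0) / 138.5 = 3.8989.
t − 10 = e^3.8989 = 49.349, so t = 59.349.
T = 100·t = 5935 K → 5900 K to the nearest 100 K.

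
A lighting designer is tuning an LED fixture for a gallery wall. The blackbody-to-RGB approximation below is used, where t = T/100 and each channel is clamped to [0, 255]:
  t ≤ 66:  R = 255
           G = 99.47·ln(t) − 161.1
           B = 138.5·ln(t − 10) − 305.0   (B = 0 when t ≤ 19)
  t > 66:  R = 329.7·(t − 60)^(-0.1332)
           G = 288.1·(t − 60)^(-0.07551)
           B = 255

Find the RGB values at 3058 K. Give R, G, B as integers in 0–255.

R=255, G=179, B=114

t = 3058/100 = 30.58; the t ≤ 66 branch applies.
R = 255 by definition for t ≤ 66.
G = 99.47·ln 30.58 − 161.1 = 99.47·3.4203 − 161.1 = 179.122.
B = 138.5·ln(30.58 − 10) − 305.0 = 138.5·ln 20.58 − 305.0 = 138.5·3.0243 − 305.0 = 113.868.
Rounded: (255, 179, 114).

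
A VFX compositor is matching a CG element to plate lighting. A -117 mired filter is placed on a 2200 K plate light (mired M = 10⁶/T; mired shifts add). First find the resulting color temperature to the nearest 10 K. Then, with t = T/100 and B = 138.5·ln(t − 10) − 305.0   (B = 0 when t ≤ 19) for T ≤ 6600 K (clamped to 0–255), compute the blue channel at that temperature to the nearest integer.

M_in = 10⁶/2200 = 454.55; M_out = 454.55 + (-117) = 337.55.
T_out = 10⁶/337.55 = 2962.6 K → 2960 K; t = 29.6.
B = 138.5·ln(29.6 − 10) − 305.0 = 138.5·ln 19.6 − 305.0 = 138.5·2.9755 − 305.0 = 107.111.
Rounded: 107.

107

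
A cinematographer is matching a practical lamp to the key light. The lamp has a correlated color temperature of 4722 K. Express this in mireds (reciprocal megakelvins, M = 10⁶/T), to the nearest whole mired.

212 mireds

M = 10⁶ / 4722 = 211.775 → 212 mireds.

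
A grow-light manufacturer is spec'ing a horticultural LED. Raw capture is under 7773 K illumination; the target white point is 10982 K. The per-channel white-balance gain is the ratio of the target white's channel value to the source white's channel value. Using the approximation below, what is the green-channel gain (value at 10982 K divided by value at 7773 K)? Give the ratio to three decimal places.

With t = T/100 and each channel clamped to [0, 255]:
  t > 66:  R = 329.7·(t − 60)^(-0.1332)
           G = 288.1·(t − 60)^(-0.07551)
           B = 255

0.925

At 7773 K (t = 77.73):
  G = 288.1·(77.73 − 60)^(-0.07551) = 288.1·17.73^(-0.07551) = 288.1·0.80484 = 231.875.
At 10982 K (t = 109.82):
  G = 288.1·(109.82 − 60)^(-0.07551) = 288.1·49.82^(-0.07551) = 288.1·0.74444 = 214.473.
Gain = 214.473 / 231.875 = 0.9250 → 0.925.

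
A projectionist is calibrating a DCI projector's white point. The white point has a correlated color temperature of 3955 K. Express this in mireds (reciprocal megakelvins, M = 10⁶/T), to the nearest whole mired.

253 mireds

M = 10⁶ / 3955 = 252.845 → 253 mireds.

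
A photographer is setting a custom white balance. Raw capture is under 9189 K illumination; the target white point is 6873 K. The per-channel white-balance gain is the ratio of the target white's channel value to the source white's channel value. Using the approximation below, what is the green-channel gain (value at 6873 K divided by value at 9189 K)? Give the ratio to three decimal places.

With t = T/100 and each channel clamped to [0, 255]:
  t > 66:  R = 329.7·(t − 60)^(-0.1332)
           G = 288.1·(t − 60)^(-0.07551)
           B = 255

1.103

At 9189 K (t = 91.89):
  G = 288.1·(91.89 − 60)^(-0.07551) = 288.1·31.89^(-0.07551) = 288.1·0.76994 = 221.821.
At 6873 K (t = 68.73):
  G = 288.1·(68.73 − 60)^(-0.07551) = 288.1·8.73^(-0.07551) = 288.1·0.84907 = 244.617.
Gain = 244.617 / 221.821 = 1.1028 → 1.103.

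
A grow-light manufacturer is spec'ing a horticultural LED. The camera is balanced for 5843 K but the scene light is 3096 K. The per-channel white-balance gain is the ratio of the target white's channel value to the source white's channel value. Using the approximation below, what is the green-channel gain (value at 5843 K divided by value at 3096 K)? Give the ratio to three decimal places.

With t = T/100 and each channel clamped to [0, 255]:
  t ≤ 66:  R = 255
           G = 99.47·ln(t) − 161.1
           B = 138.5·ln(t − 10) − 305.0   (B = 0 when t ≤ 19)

At 3096 K (t = 30.96):
  G = 99.47·ln 30.96 − 161.1 = 99.47·3.4327 − 161.1 = 180.350.
At 5843 K (t = 58.43):
  G = 99.47·ln 58.43 − 161.1 = 99.47·4.0678 − 161.1 = 243.527.
Gain = 243.527 / 180.350 = 1.3503 → 1.350.

1.350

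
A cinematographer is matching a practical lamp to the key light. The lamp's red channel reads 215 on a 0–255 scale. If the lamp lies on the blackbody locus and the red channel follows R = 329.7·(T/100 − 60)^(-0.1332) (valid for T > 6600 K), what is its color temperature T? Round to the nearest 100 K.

(t − 60)^(-0.1332) = 215/329.7 = 0.65211.
t − 60 = 0.65211^(1/-0.1332) = 0.65211^(-7.508) = 24.774, so t = 84.774.
T = 100·t = 8477 K → 8500 K to the nearest 100 K.

8500 K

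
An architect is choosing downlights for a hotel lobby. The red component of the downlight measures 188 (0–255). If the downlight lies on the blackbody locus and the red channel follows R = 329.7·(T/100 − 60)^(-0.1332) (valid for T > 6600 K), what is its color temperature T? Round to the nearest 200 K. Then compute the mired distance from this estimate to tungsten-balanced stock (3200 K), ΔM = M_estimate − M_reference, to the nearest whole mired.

(t − 60)^(-0.1332) = 188/329.7 = 0.57022.
t − 60 = 0.57022^(1/-0.1332) = 0.57022^(-7.508) = 67.848, so t = 127.848.
T = 100·t = 12785 K → 12800 K to the nearest 200 K.
M_estimate = 10⁶/12800 = 78.12; M_reference = 10⁶/3200 = 312.50.
ΔM = 78.12 − 312.50 = -234.38 → -234 mireds.

-234 mireds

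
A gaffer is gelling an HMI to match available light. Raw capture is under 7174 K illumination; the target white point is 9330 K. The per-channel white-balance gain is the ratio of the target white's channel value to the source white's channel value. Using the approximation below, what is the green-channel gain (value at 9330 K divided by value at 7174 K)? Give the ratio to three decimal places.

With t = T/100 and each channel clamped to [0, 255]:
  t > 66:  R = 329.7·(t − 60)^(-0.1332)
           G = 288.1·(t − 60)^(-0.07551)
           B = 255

0.924

At 7174 K (t = 71.74):
  G = 288.1·(71.74 − 60)^(-0.07551) = 288.1·11.74^(-0.07551) = 288.1·0.83029 = 239.206.
At 9330 K (t = 93.3):
  G = 288.1·(93.3 − 60)^(-0.07551) = 288.1·33.3^(-0.07551) = 288.1·0.76743 = 221.097.
Gain = 221.097 / 239.206 = 0.9243 → 0.924.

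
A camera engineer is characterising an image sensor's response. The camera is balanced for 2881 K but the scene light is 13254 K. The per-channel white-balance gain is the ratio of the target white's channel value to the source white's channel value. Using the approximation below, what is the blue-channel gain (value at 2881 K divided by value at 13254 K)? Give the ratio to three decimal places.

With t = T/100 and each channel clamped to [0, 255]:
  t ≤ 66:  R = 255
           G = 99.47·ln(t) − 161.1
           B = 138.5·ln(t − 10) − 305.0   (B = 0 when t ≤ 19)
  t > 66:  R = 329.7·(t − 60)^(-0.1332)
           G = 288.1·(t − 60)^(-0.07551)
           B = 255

At 13254 K (t = 132.54):
  B = 255 by definition for t > 66.
At 2881 K (t = 28.81):
  B = 138.5·ln(28.81 − 10) − 305.0 = 138.5·ln 18.81 − 305.0 = 138.5·2.9344 − 305.0 = 101.413.
Gain = 101.413 / 255.000 = 0.3977 → 0.398.

0.398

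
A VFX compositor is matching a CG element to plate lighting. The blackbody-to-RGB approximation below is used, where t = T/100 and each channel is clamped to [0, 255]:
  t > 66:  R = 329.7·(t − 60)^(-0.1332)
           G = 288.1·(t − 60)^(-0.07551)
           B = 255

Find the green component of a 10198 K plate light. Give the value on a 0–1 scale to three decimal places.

0.852

t = 10198/100 = 101.98; the t > 66 branch applies.
G = 288.1·(101.98 − 60)^(-0.07551) = 288.1·41.98^(-0.07551) = 288.1·0.75413 = 217.264.
On a 0–1 scale: 217.264/255 = 0.8520 → 0.852.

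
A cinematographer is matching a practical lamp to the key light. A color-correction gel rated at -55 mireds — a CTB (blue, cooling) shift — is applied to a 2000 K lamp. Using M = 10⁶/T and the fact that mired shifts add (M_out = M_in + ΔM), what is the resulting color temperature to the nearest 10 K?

2250 K

M_in = 10⁶/2000 = 500.00 mireds.
M_out = 500.00 + (-55) = 445.00 mireds.
T_out = 10⁶/445.00 = 2247.2 K → 2250 K.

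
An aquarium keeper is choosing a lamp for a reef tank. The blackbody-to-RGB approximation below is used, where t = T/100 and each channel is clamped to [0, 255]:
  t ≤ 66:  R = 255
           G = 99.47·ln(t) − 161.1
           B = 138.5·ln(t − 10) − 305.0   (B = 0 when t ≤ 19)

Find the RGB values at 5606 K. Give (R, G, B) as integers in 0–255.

t = 5606/100 = 56.06; the t ≤ 66 branch applies.
R = 255 by definition for t ≤ 66.
G = 99.47·ln 56.06 − 161.1 = 99.47·4.0264 − 161.1 = 239.408.
B = 138.5·ln(56.06 − 10) − 305.0 = 138.5·ln 46.06 − 305.0 = 138.5·3.8299 − 305.0 = 225.447.
Rounded: (255, 239, 225).

(255, 239, 225)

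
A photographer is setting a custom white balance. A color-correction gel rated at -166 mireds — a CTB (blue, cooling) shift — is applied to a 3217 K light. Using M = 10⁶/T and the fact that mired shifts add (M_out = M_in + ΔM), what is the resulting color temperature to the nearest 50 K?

M_in = 10⁶/3217 = 310.85 mireds.
M_out = 310.85 + (-166) = 144.85 mireds.
T_out = 10⁶/144.85 = 6903.8 K → 6900 K.

6900 K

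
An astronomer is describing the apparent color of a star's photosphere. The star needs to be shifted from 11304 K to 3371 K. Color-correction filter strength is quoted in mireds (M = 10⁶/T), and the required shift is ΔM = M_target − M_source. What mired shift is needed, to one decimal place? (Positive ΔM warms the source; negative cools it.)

+208.2 mireds

M_source = 10⁶/11304 = 88.464; M_target = 10⁶/3371 = 296.648.
ΔM = 296.648 − 88.464 = 208.184 → +208.2 mireds, a warming shift.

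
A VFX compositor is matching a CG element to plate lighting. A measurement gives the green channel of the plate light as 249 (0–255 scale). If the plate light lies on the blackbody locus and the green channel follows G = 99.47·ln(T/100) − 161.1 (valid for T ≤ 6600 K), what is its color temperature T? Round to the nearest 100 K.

6200 K

ln t = (249 + 161.1) / 99.47 = 4.1229.
t = e^4.1229 = 61.735.
T = 100·t = 6174 K → 6200 K to the nearest 100 K.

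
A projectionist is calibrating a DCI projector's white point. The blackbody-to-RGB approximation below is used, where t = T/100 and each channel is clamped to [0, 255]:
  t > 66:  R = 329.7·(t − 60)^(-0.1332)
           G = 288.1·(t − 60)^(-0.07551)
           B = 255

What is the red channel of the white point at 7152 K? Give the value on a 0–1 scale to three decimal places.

0.934

t = 7152/100 = 71.52; the t > 66 branch applies.
R = 329.7·(71.52 − 60)^(-0.1332) = 329.7·11.52^(-0.1332) = 329.7·0.72213 = 238.086.
On a 0–1 scale: 238.086/255 = 0.9337 → 0.934.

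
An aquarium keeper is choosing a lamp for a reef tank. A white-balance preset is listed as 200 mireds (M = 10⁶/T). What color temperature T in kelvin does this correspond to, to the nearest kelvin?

T = 10⁶ / 200 = 5000.00 K → 5000 K.

5000 K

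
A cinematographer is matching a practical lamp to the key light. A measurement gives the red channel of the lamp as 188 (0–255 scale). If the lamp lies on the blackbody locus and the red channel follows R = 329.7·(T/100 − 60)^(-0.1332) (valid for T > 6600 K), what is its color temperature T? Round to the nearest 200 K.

(t − 60)^(-0.1332) = 188/329.7 = 0.57022.
t − 60 = 0.57022^(1/-0.1332) = 0.57022^(-7.508) = 67.848, so t = 127.848.
T = 100·t = 12785 K → 12800 K to the nearest 200 K.

12800 K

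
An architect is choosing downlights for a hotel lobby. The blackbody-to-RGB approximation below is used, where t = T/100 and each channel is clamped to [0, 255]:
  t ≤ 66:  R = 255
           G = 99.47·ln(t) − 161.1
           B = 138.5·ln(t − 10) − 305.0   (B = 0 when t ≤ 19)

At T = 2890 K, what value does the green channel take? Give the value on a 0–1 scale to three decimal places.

0.680

t = 2890/100 = 28.9; the t ≤ 66 branch applies.
G = 99.47·ln 28.9 − 161.1 = 99.47·3.3638 − 161.1 = 173.501.
On a 0–1 scale: 173.501/255 = 0.6804 → 0.680.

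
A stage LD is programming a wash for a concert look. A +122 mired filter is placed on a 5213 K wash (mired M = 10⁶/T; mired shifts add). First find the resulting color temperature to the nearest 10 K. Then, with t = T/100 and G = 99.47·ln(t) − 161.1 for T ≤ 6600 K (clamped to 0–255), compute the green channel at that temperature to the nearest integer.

183

M_in = 10⁶/5213 = 191.83; M_out = 191.83 + (+122) = 313.83.
T_out = 10⁶/313.83 = 3186.5 K → 3190 K; t = 31.9.
G = 99.47·ln 31.9 − 161.1 = 99.47·3.4626 − 161.1 = 183.325.
Rounded: 183.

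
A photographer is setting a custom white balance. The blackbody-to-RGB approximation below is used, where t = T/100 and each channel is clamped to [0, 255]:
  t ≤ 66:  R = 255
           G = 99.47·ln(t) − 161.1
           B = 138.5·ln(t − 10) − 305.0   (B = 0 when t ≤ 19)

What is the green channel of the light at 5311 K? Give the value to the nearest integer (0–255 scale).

234

t = 5311/100 = 53.11; the t ≤ 66 branch applies.
G = 99.47·ln 53.11 − 161.1 = 99.47·3.9724 − 161.1 = 234.031.
Rounded: 234.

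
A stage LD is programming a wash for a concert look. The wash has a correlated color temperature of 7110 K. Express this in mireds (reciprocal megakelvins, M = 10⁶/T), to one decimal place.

M = 10⁶ / 7110 = 140.647 → 140.6 mireds.

140.6 mireds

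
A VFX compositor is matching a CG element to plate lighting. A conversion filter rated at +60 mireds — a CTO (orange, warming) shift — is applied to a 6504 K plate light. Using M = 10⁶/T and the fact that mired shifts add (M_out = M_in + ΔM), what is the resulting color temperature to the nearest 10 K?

4680 K

M_in = 10⁶/6504 = 153.75 mireds.
M_out = 153.75 + (+60) = 213.75 mireds.
T_out = 10⁶/213.75 = 4678.3 K → 4680 K.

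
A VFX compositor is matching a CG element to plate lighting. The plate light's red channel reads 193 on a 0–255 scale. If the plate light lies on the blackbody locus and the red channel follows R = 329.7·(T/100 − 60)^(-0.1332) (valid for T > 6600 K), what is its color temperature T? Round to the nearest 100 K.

(t − 60)^(-0.1332) = 193/329.7 = 0.58538.
t − 60 = 0.58538^(1/-0.1332) = 0.58538^(-7.508) = 55.713, so t = 115.713.
T = 100·t = 11571 K → 11600 K to the nearest 100 K.

11600 K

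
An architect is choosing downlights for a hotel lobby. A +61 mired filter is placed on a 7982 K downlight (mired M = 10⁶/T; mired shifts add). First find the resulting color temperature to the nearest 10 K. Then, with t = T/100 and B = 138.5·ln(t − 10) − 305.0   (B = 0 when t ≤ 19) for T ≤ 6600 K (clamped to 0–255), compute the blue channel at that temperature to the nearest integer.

M_in = 10⁶/7982 = 125.28; M_out = 125.28 + (+61) = 186.28.
T_out = 10⁶/186.28 = 5368.2 K → 5370 K; t = 53.7.
B = 138.5·ln(53.7 − 10) − 305.0 = 138.5·ln 43.7 − 305.0 = 138.5·3.7773 − 305.0 = 218.163.
Rounded: 218.

218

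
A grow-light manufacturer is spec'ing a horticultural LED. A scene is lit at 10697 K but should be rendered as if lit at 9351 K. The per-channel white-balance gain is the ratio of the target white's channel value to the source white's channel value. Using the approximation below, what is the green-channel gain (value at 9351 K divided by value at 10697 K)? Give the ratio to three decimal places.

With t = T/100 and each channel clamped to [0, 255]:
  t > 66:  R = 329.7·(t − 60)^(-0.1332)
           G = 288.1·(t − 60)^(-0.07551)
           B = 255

At 10697 K (t = 106.97):
  G = 288.1·(106.97 − 60)^(-0.07551) = 288.1·46.97^(-0.07551) = 288.1·0.74776 = 215.429.
At 9351 K (t = 93.51):
  G = 288.1·(93.51 − 60)^(-0.07551) = 288.1·33.51^(-0.07551) = 288.1·0.76707 = 220.992.
Gain = 220.992 / 215.429 = 1.0258 → 1.026.

1.026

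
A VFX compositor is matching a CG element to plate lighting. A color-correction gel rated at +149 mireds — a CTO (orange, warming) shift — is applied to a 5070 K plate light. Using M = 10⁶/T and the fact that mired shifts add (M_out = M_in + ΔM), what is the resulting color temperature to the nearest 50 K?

M_in = 10⁶/5070 = 197.24 mireds.
M_out = 197.24 + (+149) = 346.24 mireds.
T_out = 10⁶/346.24 = 2888.2 K → 2900 K.

2900 K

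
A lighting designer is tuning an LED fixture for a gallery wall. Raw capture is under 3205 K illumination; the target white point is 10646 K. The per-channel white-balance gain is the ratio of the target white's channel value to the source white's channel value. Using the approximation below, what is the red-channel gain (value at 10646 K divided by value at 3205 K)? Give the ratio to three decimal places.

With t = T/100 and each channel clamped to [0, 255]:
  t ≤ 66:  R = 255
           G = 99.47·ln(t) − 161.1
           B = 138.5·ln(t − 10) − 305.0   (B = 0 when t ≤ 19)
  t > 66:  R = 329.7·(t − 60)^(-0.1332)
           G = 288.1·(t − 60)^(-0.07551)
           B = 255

At 3205 K (t = 32.05):
  R = 255 by definition for t ≤ 66.
At 10646 K (t = 106.46):
  R = 329.7·(106.46 − 60)^(-0.1332) = 329.7·46.46^(-0.1332) = 329.7·0.59972 = 197.726.
Gain = 197.726 / 255.000 = 0.7754 → 0.775.

0.775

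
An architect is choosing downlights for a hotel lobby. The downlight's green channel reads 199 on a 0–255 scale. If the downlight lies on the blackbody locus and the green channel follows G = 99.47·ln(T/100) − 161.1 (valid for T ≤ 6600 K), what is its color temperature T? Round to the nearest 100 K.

3700 K

ln t = (199 + 161.1) / 99.47 = 3.6202.
t = e^3.6202 = 37.345.
T = 100·t = 3734 K → 3700 K to the nearest 100 K.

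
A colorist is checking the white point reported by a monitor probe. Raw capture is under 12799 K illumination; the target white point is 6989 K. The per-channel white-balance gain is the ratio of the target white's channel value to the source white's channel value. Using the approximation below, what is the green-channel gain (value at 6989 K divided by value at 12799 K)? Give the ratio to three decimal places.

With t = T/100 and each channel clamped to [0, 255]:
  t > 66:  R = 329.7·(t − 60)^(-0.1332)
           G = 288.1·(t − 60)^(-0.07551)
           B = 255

1.157

At 12799 K (t = 127.99):
  G = 288.1·(127.99 − 60)^(-0.07551) = 288.1·67.99^(-0.07551) = 288.1·0.72716 = 209.496.
At 6989 K (t = 69.89):
  G = 288.1·(69.89 − 60)^(-0.07551) = 288.1·9.89^(-0.07551) = 288.1·0.84111 = 242.324.
Gain = 242.324 / 209.496 = 1.1567 → 1.157.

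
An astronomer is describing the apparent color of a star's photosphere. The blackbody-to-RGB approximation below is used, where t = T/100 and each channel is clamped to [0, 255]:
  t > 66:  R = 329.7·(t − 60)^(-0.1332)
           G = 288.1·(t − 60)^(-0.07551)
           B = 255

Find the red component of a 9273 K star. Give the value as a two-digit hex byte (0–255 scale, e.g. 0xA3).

t = 9273/100 = 92.73; the t > 66 branch applies.
R = 329.7·(92.73 − 60)^(-0.1332) = 329.7·32.73^(-0.1332) = 329.7·0.62836 = 207.171.
Rounded: 207; in hex, 0xCF.

0xCF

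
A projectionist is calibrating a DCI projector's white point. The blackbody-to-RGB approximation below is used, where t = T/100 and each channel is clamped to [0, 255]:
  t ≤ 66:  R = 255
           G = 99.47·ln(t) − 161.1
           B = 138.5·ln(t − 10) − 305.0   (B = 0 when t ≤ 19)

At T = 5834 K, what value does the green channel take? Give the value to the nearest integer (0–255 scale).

243

t = 5834/100 = 58.34; the t ≤ 66 branch applies.
G = 99.47·ln 58.34 − 161.1 = 99.47·4.0663 − 161.1 = 243.374.
Rounded: 243.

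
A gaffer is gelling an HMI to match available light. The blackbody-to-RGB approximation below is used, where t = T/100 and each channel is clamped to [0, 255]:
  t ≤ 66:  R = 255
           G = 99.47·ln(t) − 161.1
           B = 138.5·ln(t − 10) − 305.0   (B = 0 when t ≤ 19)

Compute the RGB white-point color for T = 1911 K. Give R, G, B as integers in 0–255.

t = 1911/100 = 19.11; the t ≤ 66 branch applies.
R = 255 by definition for t ≤ 66.
G = 99.47·ln 19.11 − 161.1 = 99.47·2.9502 − 161.1 = 132.358.
B = 138.5·ln(19.11 − 10) − 305.0 = 138.5·ln 9.11 − 305.0 = 138.5·2.2094 − 305.0 = 0.998.
Rounded: (255, 132, 1).

R=255, G=132, B=1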